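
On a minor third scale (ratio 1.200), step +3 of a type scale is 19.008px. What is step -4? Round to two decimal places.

5.30px

19.008 ÷ 1.200⁷ = 19.008 ÷ 3.58318 ≈ 5.305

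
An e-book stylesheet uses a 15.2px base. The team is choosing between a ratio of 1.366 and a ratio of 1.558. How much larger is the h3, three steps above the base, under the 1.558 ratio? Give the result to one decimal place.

18.7px

At 1.366: 15.2 × 1.366³ = 38.743px
At 1.558: 15.2 × 1.558³ = 57.484px
Difference: 57.484 − 38.743 = 18.741px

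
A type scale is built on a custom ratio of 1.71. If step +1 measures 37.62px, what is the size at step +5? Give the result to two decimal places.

The gap is 5 − (1) = 4 steps, so the factor is 1.71^4.
37.62 × 1.71⁴ = 37.62 × 8.55036 ≈ 321.665

321.66px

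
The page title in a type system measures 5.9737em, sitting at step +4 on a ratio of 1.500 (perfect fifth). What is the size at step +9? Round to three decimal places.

45.363em

5.9737 × 1.500⁵ = 5.9737 × 7.59375 ≈ 45.363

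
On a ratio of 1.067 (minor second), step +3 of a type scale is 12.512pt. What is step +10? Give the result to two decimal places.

Moving from step +3 to step +10 is 7 steps up, so multiply by r⁷.
12.512 × 1.067⁷ = 12.512 × 1.57453 ≈ 19.701

19.70pt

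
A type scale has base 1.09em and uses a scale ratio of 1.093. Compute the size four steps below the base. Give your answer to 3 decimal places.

0.764em

1.09 ÷ 1.093⁴ = 1.09 ÷ 1.42719 ≈ 0.764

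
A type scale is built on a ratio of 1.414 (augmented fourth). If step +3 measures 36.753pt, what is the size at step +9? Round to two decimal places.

293.76pt

36.753 × 1.414⁶ = 36.753 × 7.99275 ≈ 293.758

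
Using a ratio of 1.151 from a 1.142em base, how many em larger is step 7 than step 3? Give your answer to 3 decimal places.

1.315em

Step 3: 1.142 × 1.151³ = 1.74137em
Step 7: 1.142 × 1.151⁷ = 3.05628em
Difference: 3.05628 − 1.74137 = 1.31491em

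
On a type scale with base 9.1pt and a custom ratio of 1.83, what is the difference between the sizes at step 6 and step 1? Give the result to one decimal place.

325.1pt

Step 1: 9.1 × 1.83 = 16.653pt
Step 6: 9.1 × 1.83⁶ = 341.781pt
Difference: 341.781 − 16.653 = 325.128pt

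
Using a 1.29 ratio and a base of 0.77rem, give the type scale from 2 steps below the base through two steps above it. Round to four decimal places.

0.4627rem, 0.5969rem, 0.7700rem, 0.9933rem, 1.2814rem

Step -2: 0.77 ÷ 1.29² = 0.4627
Step -1: 0.77 ÷ 1.29 = 0.5969
Step 0: 0.77rem
Step 1: 0.77 × 1.29 = 0.9933
Step 2: 0.77 × 1.29² = 1.2814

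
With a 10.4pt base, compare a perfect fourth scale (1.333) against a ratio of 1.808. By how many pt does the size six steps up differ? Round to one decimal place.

304.9pt

Perfect fourth: 10.4 × 1.333⁶ = 58.346pt
At 1.808: 10.4 × 1.808⁶ = 363.265pt
Difference: 363.265 − 58.346 = 304.919pt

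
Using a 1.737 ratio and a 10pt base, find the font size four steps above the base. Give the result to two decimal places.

91.03pt

Each step on a modular scale multiplies by the ratio, so the size n steps from the base is base × ratioⁿ.
10.0 × 1.737⁴ = 10.0 × 9.10331 ≈ 91.03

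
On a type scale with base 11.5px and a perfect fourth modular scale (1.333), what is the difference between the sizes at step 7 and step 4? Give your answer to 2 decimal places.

49.69px

Step 4: 11.5 × 1.333⁴ = 36.3093px
Step 7: 11.5 × 1.333⁷ = 86.0021px
Difference: 86.0021 − 36.3093 = 49.6928px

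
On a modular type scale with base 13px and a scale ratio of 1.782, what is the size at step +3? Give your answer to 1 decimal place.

73.6px

A modular type scale is a geometric sequence: sizeₙ = base × rⁿ.
13.0 × 1.782³ = 13.0 × 5.65878 ≈ 73.56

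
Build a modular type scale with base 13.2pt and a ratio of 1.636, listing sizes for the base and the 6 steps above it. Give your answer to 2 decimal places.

Step 0: 13.2pt
Step 1: 13.2 × 1.636 = 21.60
Step 2: 13.2 × 1.636² = 35.33
Step 3: 13.2 × 1.636³ = 57.80
Step 4: 13.2 × 1.636⁴ = 94.56
Step 5: 13.2 × 1.636⁵ = 154.70
Step 6: 13.2 × 1.636⁶ = 253.09

13.20pt, 21.60pt, 35.33pt, 57.80pt, 94.56pt, 154.70pt, 253.09pt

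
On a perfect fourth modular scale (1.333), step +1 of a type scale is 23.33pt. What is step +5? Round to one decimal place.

Moving from step +1 to step +5 is 4 steps up, so multiply by r⁴.
23.33 × 1.333⁴ = 23.33 × 3.15733 ≈ 73.661

73.7pt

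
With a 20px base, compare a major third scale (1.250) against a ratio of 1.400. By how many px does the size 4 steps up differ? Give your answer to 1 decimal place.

28.0px

Major third: 20.0 × 1.250⁴ = 48.828px
At 1.400: 20.0 × 1.400⁴ = 76.832px
Difference: 76.832 − 48.828 = 28.004px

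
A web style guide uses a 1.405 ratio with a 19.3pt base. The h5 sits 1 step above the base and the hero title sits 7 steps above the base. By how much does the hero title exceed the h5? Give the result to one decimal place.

Step 1: 19.3 × 1.405 = 27.117pt
Step 7: 19.3 × 1.405⁷ = 208.589pt
Difference: 208.589 − 27.117 = 181.472pt

181.5pt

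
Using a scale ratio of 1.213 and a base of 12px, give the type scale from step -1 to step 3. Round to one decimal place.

9.9px, 12.0px, 14.6px, 17.7px, 21.4px

Step -1: 12.0 ÷ 1.213 = 9.9
Step 0: 12px
Step 1: 12.0 × 1.213 = 14.6
Step 2: 12.0 × 1.213² = 17.7
Step 3: 12.0 × 1.213³ = 21.4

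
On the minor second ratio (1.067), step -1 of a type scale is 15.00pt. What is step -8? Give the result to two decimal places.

Moving from step -1 to step -8 is 7 steps down, so divide by r⁷.
15.00 ÷ 1.067⁷ = 15.00 ÷ 1.57453 ≈ 9.527

9.53pt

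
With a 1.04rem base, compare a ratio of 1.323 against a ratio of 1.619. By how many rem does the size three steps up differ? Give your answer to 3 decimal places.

2.005rem

At 1.323: 1.04 × 1.323³ = 2.40831rem
At 1.619: 1.04 × 1.619³ = 4.41341rem
Difference: 4.41341 − 2.40831 = 2.00510rem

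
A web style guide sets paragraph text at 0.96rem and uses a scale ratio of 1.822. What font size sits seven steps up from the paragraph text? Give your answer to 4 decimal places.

A modular type scale is a geometric sequence: sizeₙ = base × rⁿ.
0.96 × 1.822⁷ = 0.96 × 66.65590 ≈ 63.9897

63.9897rem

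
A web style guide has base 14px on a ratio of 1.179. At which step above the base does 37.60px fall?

6

1.179ⁿ = 37.60 / 14 = 2.6857
n = ln(2.6857) / ln(1.179) = 0.9879 / 0.1647 ≈ 6.00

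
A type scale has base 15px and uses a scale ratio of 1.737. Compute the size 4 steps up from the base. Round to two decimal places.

136.55px

Each step on a modular scale multiplies by the ratio, so the size n steps from the base is base × ratioⁿ.
15.0 × 1.737⁴ = 15.0 × 9.10331 ≈ 136.55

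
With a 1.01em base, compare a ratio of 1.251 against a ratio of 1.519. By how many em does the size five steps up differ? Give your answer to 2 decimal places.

At 1.251: 1.01 × 1.251⁵ = 3.0946em
At 1.519: 1.01 × 1.519⁵ = 8.1679em
Difference: 8.1679 − 3.0946 = 5.0733em

5.07em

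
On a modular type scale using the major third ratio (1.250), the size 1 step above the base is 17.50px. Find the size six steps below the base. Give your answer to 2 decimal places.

3.67px

17.50 ÷ 1.250⁷ = 17.50 ÷ 4.76837 ≈ 3.670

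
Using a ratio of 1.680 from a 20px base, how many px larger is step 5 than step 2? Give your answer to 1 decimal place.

Step 2: 20.0 × 1.680² = 56.448px
Step 5: 20.0 × 1.680⁵ = 267.656px
Difference: 267.656 − 56.448 = 211.208px

211.2px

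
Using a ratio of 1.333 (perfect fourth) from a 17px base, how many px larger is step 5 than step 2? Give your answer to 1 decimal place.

41.3px

Step 2: 17.0 × 1.333² = 30.207px
Step 5: 17.0 × 1.333⁵ = 71.548px
Difference: 71.548 − 30.207 = 41.341px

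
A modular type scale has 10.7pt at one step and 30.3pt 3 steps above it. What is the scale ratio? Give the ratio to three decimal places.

1.415

The ratio satisfies 10.7 × r³ = 30.3, so r = (30.3 / 10.7)^(1/3).
r = 2.8318^(1/3) ≈ 1.4148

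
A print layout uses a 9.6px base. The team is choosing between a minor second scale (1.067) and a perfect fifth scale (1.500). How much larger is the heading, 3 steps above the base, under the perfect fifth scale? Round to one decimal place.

Minor second: 9.6 × 1.067³ = 11.662px
Perfect fifth: 9.6 × 1.500³ = 32.400px
Difference: 32.400 − 11.662 = 20.738px

20.7px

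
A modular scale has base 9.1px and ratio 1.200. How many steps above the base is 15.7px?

1.200ⁿ = 15.7 / 9.1 = 1.7253
n = ln(1.7253) / ln(1.200) = 0.5454 / 0.1823 ≈ 2.99

3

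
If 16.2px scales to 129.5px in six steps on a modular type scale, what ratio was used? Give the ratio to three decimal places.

r⁶ = 129.5 / 16.2, so r = (129.5/16.2)^(1/6).
r = 7.9938^(1/6) ≈ 1.4140

1.414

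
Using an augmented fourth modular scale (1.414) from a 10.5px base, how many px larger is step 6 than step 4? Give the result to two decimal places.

Step 4: 10.5 × 1.414⁴ = 41.9746px
Step 6: 10.5 × 1.414⁶ = 83.9239px
Difference: 83.9239 − 41.9746 = 41.9493px

41.95px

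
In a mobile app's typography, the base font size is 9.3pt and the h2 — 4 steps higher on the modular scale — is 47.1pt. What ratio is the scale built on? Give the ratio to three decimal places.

1.500

The ratio satisfies 9.3 × r⁴ = 47.1, so r = (47.1 / 9.3)^(1/4).
r = 5.0645^(1/4) ≈ 1.5001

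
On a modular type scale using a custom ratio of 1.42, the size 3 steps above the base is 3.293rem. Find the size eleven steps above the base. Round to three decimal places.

3.293 × 1.42⁸ = 3.293 × 16.53129 ≈ 54.438

54.438rem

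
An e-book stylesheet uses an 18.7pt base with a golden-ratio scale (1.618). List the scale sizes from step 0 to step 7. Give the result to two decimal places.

18.70pt, 30.26pt, 48.96pt, 79.21pt, 128.16pt, 207.36pt, 335.52pt, 542.86pt

Step 0: 18.7pt
Step 1: 18.7 × 1.618 = 30.26
Step 2: 18.7 × 1.618² = 48.96
Step 3: 18.7 × 1.618³ = 79.21
Step 4: 18.7 × 1.618⁴ = 128.16
Step 5: 18.7 × 1.618⁵ = 207.36
Step 6: 18.7 × 1.618⁶ = 335.52
Step 7: 18.7 × 1.618⁷ = 542.86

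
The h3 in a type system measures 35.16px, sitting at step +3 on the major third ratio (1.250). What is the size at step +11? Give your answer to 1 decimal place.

35.16 × 1.250⁸ = 35.16 × 5.96046 ≈ 209.570

209.6px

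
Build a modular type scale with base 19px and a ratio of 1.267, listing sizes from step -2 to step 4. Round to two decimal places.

11.84px, 15.00px, 19.00px, 24.07px, 30.50px, 38.64px, 48.96px

Step -2: 19.0 ÷ 1.267² = 11.84
Step -1: 19.0 ÷ 1.267 = 15.00
Step 0: 19px
Step 1: 19.0 × 1.267 = 24.07
Step 2: 19.0 × 1.267² = 30.50
Step 3: 19.0 × 1.267³ = 38.64
Step 4: 19.0 × 1.267⁴ = 48.96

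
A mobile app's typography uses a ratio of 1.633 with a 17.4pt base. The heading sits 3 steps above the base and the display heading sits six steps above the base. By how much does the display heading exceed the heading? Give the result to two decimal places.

Step 3: 17.4 × 1.633³ = 75.7718pt
Step 6: 17.4 × 1.633⁶ = 329.9638pt
Difference: 329.9638 − 75.7718 = 254.1920pt

254.19pt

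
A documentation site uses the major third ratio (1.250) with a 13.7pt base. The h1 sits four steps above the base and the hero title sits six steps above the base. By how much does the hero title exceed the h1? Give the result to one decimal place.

Step 4: 13.7 × 1.250⁴ = 33.447pt
Step 6: 13.7 × 1.250⁶ = 52.261pt
Difference: 52.261 − 33.447 = 18.814pt

18.8pt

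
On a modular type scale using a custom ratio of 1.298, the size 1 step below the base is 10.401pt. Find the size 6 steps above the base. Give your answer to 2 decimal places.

10.401 × 1.298⁷ = 10.401 × 6.20759 ≈ 64.565

64.57pt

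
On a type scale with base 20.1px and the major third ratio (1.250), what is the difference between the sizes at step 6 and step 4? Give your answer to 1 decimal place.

Step 4: 20.1 × 1.250⁴ = 49.072px
Step 6: 20.1 × 1.250⁶ = 76.675px
Difference: 76.675 − 49.072 = 27.603px

27.6px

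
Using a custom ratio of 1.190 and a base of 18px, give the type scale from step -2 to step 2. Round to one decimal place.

Step -2: 18.0 ÷ 1.190² = 12.7
Step -1: 18.0 ÷ 1.190 = 15.1
Step 0: 18px
Step 1: 18.0 × 1.190 = 21.4
Step 2: 18.0 × 1.190² = 25.5

12.7px, 15.1px, 18.0px, 21.4px, 25.5px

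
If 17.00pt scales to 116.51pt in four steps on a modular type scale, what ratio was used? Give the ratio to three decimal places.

r⁴ = 116.51 / 17.00, so r = (116.51/17.00)^(1/4).
r = 6.8535^(1/4) ≈ 1.6180

1.618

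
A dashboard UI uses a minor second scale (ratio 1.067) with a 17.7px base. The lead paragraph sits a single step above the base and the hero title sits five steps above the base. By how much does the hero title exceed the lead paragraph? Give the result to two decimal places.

5.59px

Step 1: 17.7 × 1.067 = 18.8859px
Step 5: 17.7 × 1.067⁵ = 24.4791px
Difference: 24.4791 − 18.8859 = 5.5932px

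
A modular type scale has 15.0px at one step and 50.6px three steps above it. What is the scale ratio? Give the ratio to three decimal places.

The ratio satisfies 15.0 × r³ = 50.6, so r = (50.6 / 15.0)^(1/3).
r = 3.3733^(1/3) ≈ 1.4998

1.500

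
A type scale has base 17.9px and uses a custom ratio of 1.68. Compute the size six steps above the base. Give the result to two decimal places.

17.9 × 1.68⁶ = 17.9 × 22.48307 ≈ 402.45

402.45px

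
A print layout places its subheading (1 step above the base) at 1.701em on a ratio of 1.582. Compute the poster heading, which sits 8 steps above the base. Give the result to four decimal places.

1.701 × 1.582⁷ = 1.701 × 24.79964 ≈ 42.1842

42.1842em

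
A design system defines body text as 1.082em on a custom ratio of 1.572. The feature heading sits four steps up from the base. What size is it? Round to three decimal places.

6.608em

1.082 × 1.572⁴ = 1.082 × 6.10675 ≈ 6.608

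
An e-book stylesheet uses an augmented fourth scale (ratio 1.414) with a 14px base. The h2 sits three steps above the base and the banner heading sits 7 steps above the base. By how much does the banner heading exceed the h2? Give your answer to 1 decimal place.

118.6px

Step 3: 14.0 × 1.414³ = 39.580px
Step 7: 14.0 × 1.414⁷ = 158.225px
Difference: 158.225 − 39.580 = 118.645px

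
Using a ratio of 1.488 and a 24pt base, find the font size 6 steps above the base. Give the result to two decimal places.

260.51pt

Every step multiplies by the scale ratio.
24.0 × 1.488⁶ = 24.0 × 10.85469 ≈ 260.51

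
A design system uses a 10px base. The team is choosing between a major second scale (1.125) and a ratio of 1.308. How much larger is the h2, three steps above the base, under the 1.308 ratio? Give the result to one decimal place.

8.1px

Major second: 10.0 × 1.125³ = 14.238px
At 1.308: 10.0 × 1.308³ = 22.378px
Difference: 22.378 − 14.238 = 8.140px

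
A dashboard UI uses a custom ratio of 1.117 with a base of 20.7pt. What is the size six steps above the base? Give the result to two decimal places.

20.7 × 1.117⁶ = 20.7 × 1.94231 ≈ 40.21

40.21pt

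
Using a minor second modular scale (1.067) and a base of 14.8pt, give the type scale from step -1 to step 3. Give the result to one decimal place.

13.9pt, 14.8pt, 15.8pt, 16.8pt, 18.0pt

Step -1: 14.8 ÷ 1.067 = 13.9
Step 0: 14.8pt
Step 1: 14.8 × 1.067 = 15.8
Step 2: 14.8 × 1.067² = 16.8
Step 3: 14.8 × 1.067³ = 18.0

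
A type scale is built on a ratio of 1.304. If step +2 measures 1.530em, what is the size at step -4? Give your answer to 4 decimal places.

1.530 ÷ 1.304⁶ = 1.530 ÷ 4.91661 ≈ 0.3112

0.3112em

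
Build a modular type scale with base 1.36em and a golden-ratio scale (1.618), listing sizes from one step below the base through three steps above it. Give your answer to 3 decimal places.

Step -1: 1.36 ÷ 1.618 = 0.841
Step 0: 1.36em
Step 1: 1.36 × 1.618 = 2.200
Step 2: 1.36 × 1.618² = 3.560
Step 3: 1.36 × 1.618³ = 5.761

0.841em, 1.360em, 2.200em, 3.560em, 5.761em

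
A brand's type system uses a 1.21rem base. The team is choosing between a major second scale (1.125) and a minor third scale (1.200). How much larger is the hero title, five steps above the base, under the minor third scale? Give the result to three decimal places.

Major second: 1.21 × 1.125⁵ = 2.18046rem
Minor third: 1.21 × 1.200⁵ = 3.01087rem
Difference: 3.01087 − 2.18046 = 0.83041rem

0.830rem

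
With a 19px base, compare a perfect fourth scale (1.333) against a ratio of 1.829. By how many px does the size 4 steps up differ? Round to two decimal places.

152.63px

Perfect fourth: 19.0 × 1.333⁴ = 59.9894px
At 1.829: 19.0 × 1.829⁴ = 212.6221px
Difference: 212.6221 − 59.9894 = 152.6327px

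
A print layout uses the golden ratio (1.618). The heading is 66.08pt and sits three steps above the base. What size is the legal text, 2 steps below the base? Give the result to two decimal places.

5.96pt

The gap is -2 − (3) = -5 steps, so the factor is 1.618^-5.
66.08 ÷ 1.618⁵ = 66.08 ÷ 11.08901 ≈ 5.959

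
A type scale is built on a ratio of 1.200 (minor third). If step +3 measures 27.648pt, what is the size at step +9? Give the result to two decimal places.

82.56pt

The gap is 9 − (3) = 6 steps, so the factor is 1.200^6.
27.648 × 1.200⁶ = 27.648 × 2.98598 ≈ 82.556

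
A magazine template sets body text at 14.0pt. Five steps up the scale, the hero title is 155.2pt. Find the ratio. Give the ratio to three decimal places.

1.618

The ratio satisfies 14.0 × r⁵ = 155.2, so r = (155.2 / 14.0)^(1/5).
r = 11.0857^(1/5) ≈ 1.6179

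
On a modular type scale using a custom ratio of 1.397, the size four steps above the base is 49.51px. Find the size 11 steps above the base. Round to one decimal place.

Moving from step +4 to step +11 is 7 steps up, so multiply by r⁷.
49.51 × 1.397⁷ = 49.51 × 10.38424 ≈ 514.124

514.1px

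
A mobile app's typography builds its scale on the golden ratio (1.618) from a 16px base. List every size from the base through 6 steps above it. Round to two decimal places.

16.00px, 25.89px, 41.89px, 67.77px, 109.66px, 177.42px, 287.07px

Step 0: 16px
Step 1: 16.0 × 1.618 = 25.89
Step 2: 16.0 × 1.618² = 41.89
Step 3: 16.0 × 1.618³ = 67.77
Step 4: 16.0 × 1.618⁴ = 109.66
Step 5: 16.0 × 1.618⁵ = 177.42
Step 6: 16.0 × 1.618⁶ = 287.07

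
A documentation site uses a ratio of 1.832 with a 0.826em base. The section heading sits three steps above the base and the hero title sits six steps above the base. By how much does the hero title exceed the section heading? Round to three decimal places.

26.148em

Step 3: 0.826 × 1.832³ = 5.07875em
Step 6: 0.826 × 1.832⁶ = 31.22719em
Difference: 31.22719 − 5.07875 = 26.14844em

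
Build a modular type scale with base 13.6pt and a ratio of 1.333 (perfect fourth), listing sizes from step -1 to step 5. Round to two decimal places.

Step -1: 13.6 ÷ 1.333 = 10.20
Step 0: 13.6pt
Step 1: 13.6 × 1.333 = 18.13
Step 2: 13.6 × 1.333² = 24.17
Step 3: 13.6 × 1.333³ = 32.21
Step 4: 13.6 × 1.333⁴ = 42.94
Step 5: 13.6 × 1.333⁵ = 57.24

10.20pt, 13.60pt, 18.13pt, 24.17pt, 32.21pt, 42.94pt, 57.24pt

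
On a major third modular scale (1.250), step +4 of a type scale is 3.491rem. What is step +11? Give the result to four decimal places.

16.6464rem

3.491 × 1.250⁷ = 3.491 × 4.76837 ≈ 16.6464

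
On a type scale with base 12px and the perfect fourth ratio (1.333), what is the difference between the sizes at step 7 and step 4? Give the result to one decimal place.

51.9px

Step 4: 12.0 × 1.333⁴ = 37.888px
Step 7: 12.0 × 1.333⁷ = 89.741px
Difference: 89.741 − 37.888 = 51.853px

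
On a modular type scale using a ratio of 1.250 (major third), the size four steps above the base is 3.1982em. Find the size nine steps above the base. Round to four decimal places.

The gap is 9 − (4) = 5 steps, so the factor is 1.250^5.
3.1982 × 1.250⁵ = 3.1982 × 3.05176 ≈ 9.7601

9.7601em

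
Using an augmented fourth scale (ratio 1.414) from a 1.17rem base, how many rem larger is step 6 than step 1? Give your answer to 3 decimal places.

Step 1: 1.17 × 1.414 = 1.65438rem
Step 6: 1.17 × 1.414⁶ = 9.35152rem
Difference: 9.35152 − 1.65438 = 7.69714rem

7.697rem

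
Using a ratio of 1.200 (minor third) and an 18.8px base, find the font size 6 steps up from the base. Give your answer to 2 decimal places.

56.14px

18.8 × 1.200⁶ = 18.8 × 2.98598 ≈ 56.14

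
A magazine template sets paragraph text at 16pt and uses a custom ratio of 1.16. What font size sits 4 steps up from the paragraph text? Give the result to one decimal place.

Every step multiplies by the scale ratio.
16.0 × 1.16⁴ = 16.0 × 1.81064 ≈ 28.97

29.0pt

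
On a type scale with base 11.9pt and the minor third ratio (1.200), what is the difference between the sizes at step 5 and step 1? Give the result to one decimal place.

15.3pt

Step 1: 11.9 × 1.200 = 14.280pt
Step 5: 11.9 × 1.200⁵ = 29.611pt
Difference: 29.611 − 14.280 = 15.331pt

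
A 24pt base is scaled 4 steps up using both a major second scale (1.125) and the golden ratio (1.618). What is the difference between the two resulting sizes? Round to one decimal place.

126.0pt

Major second: 24.0 × 1.125⁴ = 38.443pt
Golden ratio: 24.0 × 1.618⁴ = 164.485pt
Difference: 164.485 − 38.443 = 126.042pt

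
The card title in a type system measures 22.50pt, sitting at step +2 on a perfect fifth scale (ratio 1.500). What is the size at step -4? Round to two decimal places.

22.50 ÷ 1.500⁶ = 22.50 ÷ 11.39062 ≈ 1.975

1.98pt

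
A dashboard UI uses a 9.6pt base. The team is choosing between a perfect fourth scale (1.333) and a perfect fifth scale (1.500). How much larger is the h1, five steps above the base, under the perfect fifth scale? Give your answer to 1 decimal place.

Perfect fourth: 9.6 × 1.333⁵ = 40.404pt
Perfect fifth: 9.6 × 1.500⁵ = 72.900pt
Difference: 72.900 − 40.404 = 32.496pt

32.5pt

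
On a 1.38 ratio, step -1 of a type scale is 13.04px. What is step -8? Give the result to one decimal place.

The gap is -8 − (-1) = -7 steps, so the factor is 1.38^-7.
13.04 ÷ 1.38⁷ = 13.04 ÷ 9.53133 ≈ 1.368

1.4px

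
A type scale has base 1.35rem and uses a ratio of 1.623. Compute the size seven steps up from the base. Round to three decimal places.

1.35 × 1.623⁷ = 1.35 × 29.66399 ≈ 40.046

40.046rem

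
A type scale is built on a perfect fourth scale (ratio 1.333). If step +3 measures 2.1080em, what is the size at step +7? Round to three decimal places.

2.1080 × 1.333⁴ = 2.1080 × 3.15733 ≈ 6.656

6.656em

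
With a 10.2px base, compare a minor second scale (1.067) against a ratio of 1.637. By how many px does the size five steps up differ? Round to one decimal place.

105.8px

Minor second: 10.2 × 1.067⁵ = 14.107px
At 1.637: 10.2 × 1.637⁵ = 119.907px
Difference: 119.907 − 14.107 = 105.800px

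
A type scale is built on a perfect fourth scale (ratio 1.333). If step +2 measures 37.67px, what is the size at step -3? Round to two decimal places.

8.95px

37.67 ÷ 1.333⁵ = 37.67 ÷ 4.20873 ≈ 8.950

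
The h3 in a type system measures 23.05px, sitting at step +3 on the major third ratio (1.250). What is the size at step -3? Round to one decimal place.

6.0px

23.05 ÷ 1.250⁶ = 23.05 ÷ 3.81470 ≈ 6.042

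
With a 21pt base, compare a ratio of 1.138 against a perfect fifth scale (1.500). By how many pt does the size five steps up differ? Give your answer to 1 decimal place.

119.4pt

At 1.138: 21.0 × 1.138⁵ = 40.080pt
Perfect fifth: 21.0 × 1.500⁵ = 159.469pt
Difference: 159.469 − 40.080 = 119.389pt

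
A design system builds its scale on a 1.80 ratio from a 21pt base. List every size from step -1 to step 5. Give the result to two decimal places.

Step -1: 21.0 ÷ 1.80 = 11.67
Step 0: 21pt
Step 1: 21.0 × 1.80 = 37.80
Step 2: 21.0 × 1.80² = 68.04
Step 3: 21.0 × 1.80³ = 122.47
Step 4: 21.0 × 1.80⁴ = 220.45
Step 5: 21.0 × 1.80⁵ = 396.81

11.67pt, 21.00pt, 37.80pt, 68.04pt, 122.47pt, 220.45pt, 396.81pt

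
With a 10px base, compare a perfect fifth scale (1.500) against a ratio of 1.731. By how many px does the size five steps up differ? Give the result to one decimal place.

Perfect fifth: 10.0 × 1.500⁵ = 75.938px
At 1.731: 10.0 × 1.731⁵ = 155.412px
Difference: 155.412 − 75.938 = 79.474px

79.5px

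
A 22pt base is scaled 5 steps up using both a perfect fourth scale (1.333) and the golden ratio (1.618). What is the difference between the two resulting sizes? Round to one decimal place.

151.4pt

Perfect fourth: 22.0 × 1.333⁵ = 92.592pt
Golden ratio: 22.0 × 1.618⁵ = 243.958pt
Difference: 243.958 − 92.592 = 151.366pt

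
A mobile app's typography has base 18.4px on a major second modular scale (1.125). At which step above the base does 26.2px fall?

1.125ⁿ = 26.2 / 18.4 = 1.4239
n = ln(1.4239) / ln(1.125) = 0.3534 / 0.1178 ≈ 3.00

3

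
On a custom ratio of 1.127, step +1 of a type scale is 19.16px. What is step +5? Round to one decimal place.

Moving from step +1 to step +5 is 4 steps up, so multiply by r⁴.
19.16 × 1.127⁴ = 19.16 × 1.61323 ≈ 30.909

30.9px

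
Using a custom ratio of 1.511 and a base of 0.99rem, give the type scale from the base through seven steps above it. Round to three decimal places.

Step 0: 0.99rem
Step 1: 0.99 × 1.511 = 1.496
Step 2: 0.99 × 1.511² = 2.260
Step 3: 0.99 × 1.511³ = 3.415
Step 4: 0.99 × 1.511⁴ = 5.161
Step 5: 0.99 × 1.511⁵ = 7.798
Step 6: 0.99 × 1.511⁶ = 11.782
Step 7: 0.99 × 1.511⁷ = 17.803

0.990rem, 1.496rem, 2.260rem, 3.415rem, 5.161rem, 7.798rem, 11.782rem, 17.803rem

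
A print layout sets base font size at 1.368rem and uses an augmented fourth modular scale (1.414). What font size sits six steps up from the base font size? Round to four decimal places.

1.368 × 1.414⁶ = 1.368 × 7.99275 ≈ 10.9341

10.9341rem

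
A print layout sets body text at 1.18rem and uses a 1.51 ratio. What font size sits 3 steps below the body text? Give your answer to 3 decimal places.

1.18 ÷ 1.51³ = 1.18 ÷ 3.44295 ≈ 0.343

0.343rem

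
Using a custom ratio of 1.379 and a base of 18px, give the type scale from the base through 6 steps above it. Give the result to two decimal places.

18.00px, 24.82px, 34.23px, 47.20px, 65.09px, 89.76px, 123.78px

Step 0: 18px
Step 1: 18.0 × 1.379 = 24.82
Step 2: 18.0 × 1.379² = 34.23
Step 3: 18.0 × 1.379³ = 47.20
Step 4: 18.0 × 1.379⁴ = 65.09
Step 5: 18.0 × 1.379⁵ = 89.76
Step 6: 18.0 × 1.379⁶ = 123.78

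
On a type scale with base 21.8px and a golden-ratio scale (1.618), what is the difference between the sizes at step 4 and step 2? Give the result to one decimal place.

Step 2: 21.8 × 1.618² = 57.071px
Step 4: 21.8 × 1.618⁴ = 149.407px
Difference: 149.407 − 57.071 = 92.336px

92.3px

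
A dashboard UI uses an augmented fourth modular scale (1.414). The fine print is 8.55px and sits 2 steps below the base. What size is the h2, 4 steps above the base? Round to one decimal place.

8.55 × 1.414⁶ = 8.55 × 7.99275 ≈ 68.338

68.3px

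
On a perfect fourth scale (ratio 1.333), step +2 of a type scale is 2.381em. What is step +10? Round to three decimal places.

2.381 × 1.333⁸ = 2.381 × 9.96876 ≈ 23.736

23.736em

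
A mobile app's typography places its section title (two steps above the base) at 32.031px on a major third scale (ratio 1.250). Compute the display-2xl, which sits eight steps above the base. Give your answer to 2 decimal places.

32.031 × 1.250⁶ = 32.031 × 3.81470 ≈ 122.189

122.19px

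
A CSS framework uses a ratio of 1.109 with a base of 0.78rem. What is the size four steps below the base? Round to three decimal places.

0.78 ÷ 1.109⁴ = 0.78 ÷ 1.51261 ≈ 0.516

0.516rem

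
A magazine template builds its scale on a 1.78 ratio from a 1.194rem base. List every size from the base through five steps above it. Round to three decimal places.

1.194rem, 2.125rem, 3.783rem, 6.734rem, 11.986rem, 21.336rem

Step 0: 1.194rem
Step 1: 1.194 × 1.78 = 2.125
Step 2: 1.194 × 1.78² = 3.783
Step 3: 1.194 × 1.78³ = 6.734
Step 4: 1.194 × 1.78⁴ = 11.986
Step 5: 1.194 × 1.78⁵ = 21.336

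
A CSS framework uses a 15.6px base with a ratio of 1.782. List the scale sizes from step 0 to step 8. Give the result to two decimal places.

Step 0: 15.6px
Step 1: 15.6 × 1.782 = 27.80
Step 2: 15.6 × 1.782² = 49.54
Step 3: 15.6 × 1.782³ = 88.28
Step 4: 15.6 × 1.782⁴ = 157.31
Step 5: 15.6 × 1.782⁵ = 280.33
Step 6: 15.6 × 1.782⁶ = 499.54
Step 7: 15.6 × 1.782⁷ = 890.18
Step 8: 15.6 × 1.782⁸ = 1586.30

15.60px, 27.80px, 49.54px, 88.28px, 157.31px, 280.33px, 499.54px, 890.18px, 1586.30px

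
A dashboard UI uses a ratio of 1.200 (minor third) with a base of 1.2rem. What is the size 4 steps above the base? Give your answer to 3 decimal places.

2.488rem

1.2 × 1.200⁴ = 1.2 × 2.07360 ≈ 2.488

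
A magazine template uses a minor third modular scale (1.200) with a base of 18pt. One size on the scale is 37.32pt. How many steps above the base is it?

1.200ⁿ = 37.32 / 18 = 2.0733
n = ln(2.0733) / ln(1.200) = 0.7292 / 0.1823 ≈ 4.00

4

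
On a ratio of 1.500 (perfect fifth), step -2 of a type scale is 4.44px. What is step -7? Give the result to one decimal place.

Moving from step -2 to step -7 is 5 steps down, so divide by r⁵.
4.44 ÷ 1.500⁵ = 4.44 ÷ 7.59375 ≈ 0.585

0.6px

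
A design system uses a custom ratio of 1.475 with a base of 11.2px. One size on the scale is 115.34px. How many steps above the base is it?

6

1.475ⁿ = 115.34 / 11.2 = 10.2982
n = ln(10.2982) / ln(1.475) = 2.3320 / 0.3887 ≈ 6.00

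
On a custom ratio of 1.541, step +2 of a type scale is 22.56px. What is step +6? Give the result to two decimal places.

127.22px

22.56 × 1.541⁴ = 22.56 × 5.63911 ≈ 127.218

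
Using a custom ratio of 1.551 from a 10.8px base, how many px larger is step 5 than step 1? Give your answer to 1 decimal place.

Step 1: 10.8 × 1.551 = 16.751px
Step 5: 10.8 × 1.551⁵ = 96.935px
Difference: 96.935 − 16.751 = 80.184px

80.2px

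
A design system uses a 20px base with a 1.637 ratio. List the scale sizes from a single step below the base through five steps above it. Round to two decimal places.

Step -1: 20.0 ÷ 1.637 = 12.22
Step 0: 20px
Step 1: 20.0 × 1.637 = 32.74
Step 2: 20.0 × 1.637² = 53.60
Step 3: 20.0 × 1.637³ = 87.74
Step 4: 20.0 × 1.637⁴ = 143.62
Step 5: 20.0 × 1.637⁵ = 235.11

12.22px, 20.00px, 32.74px, 53.60px, 87.74px, 143.62px, 235.11px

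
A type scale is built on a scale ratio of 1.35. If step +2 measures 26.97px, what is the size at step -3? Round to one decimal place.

6.0px

The gap is -3 − (2) = -5 steps, so the factor is 1.35^-5.
26.97 ÷ 1.35⁵ = 26.97 ÷ 4.48403 ≈ 6.015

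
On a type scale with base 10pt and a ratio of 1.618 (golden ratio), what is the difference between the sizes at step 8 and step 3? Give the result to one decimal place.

Step 3: 10.0 × 1.618³ = 42.358pt
Step 8: 10.0 × 1.618⁸ = 469.708pt
Difference: 469.708 − 42.358 = 427.350pt

427.4pt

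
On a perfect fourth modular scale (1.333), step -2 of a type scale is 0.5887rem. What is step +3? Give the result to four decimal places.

2.4777rem

0.5887 × 1.333⁵ = 0.5887 × 4.20873 ≈ 2.4777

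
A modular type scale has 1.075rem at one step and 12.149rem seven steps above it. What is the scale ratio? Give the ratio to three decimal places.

1.414

r⁷ = 12.149 / 1.075, so r = (12.149/1.075)^(1/7).
r = 11.3014^(1/7) ≈ 1.4140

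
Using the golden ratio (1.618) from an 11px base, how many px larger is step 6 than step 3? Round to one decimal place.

Step 3: 11.0 × 1.618³ = 46.594px
Step 6: 11.0 × 1.618⁶ = 197.362px
Difference: 197.362 − 46.594 = 150.768px

150.8px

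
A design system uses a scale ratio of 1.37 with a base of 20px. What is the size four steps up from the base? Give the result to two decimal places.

20.0 × 1.37⁴ = 20.0 × 3.52275 ≈ 70.46

70.46px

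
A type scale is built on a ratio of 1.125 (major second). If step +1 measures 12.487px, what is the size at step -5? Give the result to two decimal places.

Moving from step +1 to step -5 is 6 steps down, so divide by r⁶.
12.487 ÷ 1.125⁶ = 12.487 ÷ 2.02729 ≈ 6.159

6.16px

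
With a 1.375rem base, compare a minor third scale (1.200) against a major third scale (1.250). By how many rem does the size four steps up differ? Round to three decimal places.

Minor third: 1.375 × 1.200⁴ = 2.85120rem
Major third: 1.375 × 1.250⁴ = 3.35693rem
Difference: 3.35693 − 2.85120 = 0.50573rem

0.506rem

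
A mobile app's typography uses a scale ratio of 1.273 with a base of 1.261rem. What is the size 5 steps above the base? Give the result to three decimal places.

4.216rem

1.261 × 1.273⁵ = 1.261 × 3.34304 ≈ 4.216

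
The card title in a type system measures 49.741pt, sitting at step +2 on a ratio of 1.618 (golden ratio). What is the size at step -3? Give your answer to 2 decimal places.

Moving from step +2 to step -3 is 5 steps down, so divide by r⁵.
49.741 ÷ 1.618⁵ = 49.741 ÷ 11.08901 ≈ 4.486

4.49pt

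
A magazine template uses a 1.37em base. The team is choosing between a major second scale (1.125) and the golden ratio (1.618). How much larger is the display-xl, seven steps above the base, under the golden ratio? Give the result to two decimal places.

36.65em

Major second: 1.37 × 1.125⁷ = 3.1246em
Golden ratio: 1.37 × 1.618⁷ = 39.7713em
Difference: 39.7713 − 3.1246 = 36.6467em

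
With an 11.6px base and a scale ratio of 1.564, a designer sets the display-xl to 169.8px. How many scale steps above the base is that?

1.564ⁿ = 169.8 / 11.6 = 14.6379
n = ln(14.6379) / ln(1.564) = 2.6836 / 0.4472 ≈ 6.00

6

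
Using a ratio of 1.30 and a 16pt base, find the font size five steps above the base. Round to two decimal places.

16.0 × 1.30⁵ = 16.0 × 3.71293 ≈ 59.41

59.41pt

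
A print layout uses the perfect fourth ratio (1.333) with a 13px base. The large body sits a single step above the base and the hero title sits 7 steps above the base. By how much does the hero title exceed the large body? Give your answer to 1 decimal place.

Step 1: 13.0 × 1.333 = 17.329px
Step 7: 13.0 × 1.333⁷ = 97.220px
Difference: 97.220 − 17.329 = 79.891px

79.9px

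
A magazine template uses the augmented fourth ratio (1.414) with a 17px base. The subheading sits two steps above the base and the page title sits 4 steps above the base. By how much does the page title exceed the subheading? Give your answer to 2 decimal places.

Step 2: 17.0 × 1.414² = 33.9897px
Step 4: 17.0 × 1.414⁴ = 67.9589px
Difference: 67.9589 − 33.9897 = 33.9692px

33.97px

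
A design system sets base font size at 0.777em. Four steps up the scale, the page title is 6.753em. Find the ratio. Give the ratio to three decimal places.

1.717

r⁴ = 6.753 / 0.777, so r = (6.753/0.777)^(1/4).
r = 8.6911^(1/4) ≈ 1.7170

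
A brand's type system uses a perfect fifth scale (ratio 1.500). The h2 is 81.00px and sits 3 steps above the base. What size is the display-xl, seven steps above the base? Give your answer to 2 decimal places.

410.06px

The gap is 7 − (3) = 4 steps, so the factor is 1.500^4.
81.00 × 1.500⁴ = 81.00 × 5.06250 ≈ 410.062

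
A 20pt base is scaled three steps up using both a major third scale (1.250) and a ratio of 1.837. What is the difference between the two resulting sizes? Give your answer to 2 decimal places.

84.92pt

Major third: 20.0 × 1.250³ = 39.0625pt
At 1.837: 20.0 × 1.837³ = 123.9817pt
Difference: 123.9817 − 39.0625 = 84.9192pt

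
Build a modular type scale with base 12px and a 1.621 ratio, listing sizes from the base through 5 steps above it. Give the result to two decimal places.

12.00px, 19.45px, 31.53px, 51.11px, 82.85px, 134.31px

Step 0: 12px
Step 1: 12.0 × 1.621 = 19.45
Step 2: 12.0 × 1.621² = 31.53
Step 3: 12.0 × 1.621³ = 51.11
Step 4: 12.0 × 1.621⁴ = 82.85
Step 5: 12.0 × 1.621⁵ = 134.31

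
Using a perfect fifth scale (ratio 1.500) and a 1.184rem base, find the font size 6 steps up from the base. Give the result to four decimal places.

1.184 × 1.500⁶ = 1.184 × 11.39062 ≈ 13.4865

13.4865rem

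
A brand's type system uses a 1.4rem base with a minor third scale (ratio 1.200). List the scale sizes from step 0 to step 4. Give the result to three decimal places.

Step 0: 1.4rem
Step 1: 1.4 × 1.200 = 1.680
Step 2: 1.4 × 1.200² = 2.016
Step 3: 1.4 × 1.200³ = 2.419
Step 4: 1.4 × 1.200⁴ = 2.903

1.400rem, 1.680rem, 2.016rem, 2.419rem, 2.903rem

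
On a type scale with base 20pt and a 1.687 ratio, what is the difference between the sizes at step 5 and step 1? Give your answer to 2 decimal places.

239.54pt

Step 1: 20.0 × 1.687 = 33.7400pt
Step 5: 20.0 × 1.687⁵ = 273.2785pt
Difference: 273.2785 − 33.7400 = 239.5385pt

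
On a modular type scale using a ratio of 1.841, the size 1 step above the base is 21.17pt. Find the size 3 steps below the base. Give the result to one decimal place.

21.17 ÷ 1.841⁴ = 21.17 ÷ 11.48723 ≈ 1.843

1.8pt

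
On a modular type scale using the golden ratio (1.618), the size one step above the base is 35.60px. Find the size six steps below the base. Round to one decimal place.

35.60 ÷ 1.618⁷ = 35.60 ÷ 29.03017 ≈ 1.226

1.2px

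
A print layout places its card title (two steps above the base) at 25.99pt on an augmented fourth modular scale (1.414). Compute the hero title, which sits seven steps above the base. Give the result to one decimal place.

25.99 × 1.414⁵ = 25.99 × 5.65258 ≈ 146.911

146.9pt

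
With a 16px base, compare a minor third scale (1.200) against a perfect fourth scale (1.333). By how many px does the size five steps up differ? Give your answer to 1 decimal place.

27.5px

Minor third: 16.0 × 1.200⁵ = 39.813px
Perfect fourth: 16.0 × 1.333⁵ = 67.340px
Difference: 67.340 − 39.813 = 27.527px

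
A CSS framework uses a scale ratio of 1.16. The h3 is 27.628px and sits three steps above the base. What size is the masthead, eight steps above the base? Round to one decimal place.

58.0px

27.628 × 1.16⁵ = 27.628 × 2.10034 ≈ 58.028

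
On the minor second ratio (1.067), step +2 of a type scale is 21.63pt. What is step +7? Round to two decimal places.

29.91pt

21.63 × 1.067⁵ = 21.63 × 1.38300 ≈ 29.914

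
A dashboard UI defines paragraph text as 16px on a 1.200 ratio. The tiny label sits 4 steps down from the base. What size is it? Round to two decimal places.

7.72px

Each step on a modular scale multiplies by the ratio, so the size n steps from the base is base × ratioⁿ.
16.0 ÷ 1.200⁴ = 16.0 ÷ 2.07360 ≈ 7.72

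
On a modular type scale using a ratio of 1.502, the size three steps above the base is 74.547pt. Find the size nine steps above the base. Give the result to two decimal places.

855.95pt

74.547 × 1.502⁶ = 74.547 × 11.48205 ≈ 855.953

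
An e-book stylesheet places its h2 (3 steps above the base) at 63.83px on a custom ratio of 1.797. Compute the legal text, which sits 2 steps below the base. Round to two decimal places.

3.41px

Moving from step +3 to step -2 is 5 steps down, so divide by r⁵.
63.83 ÷ 1.797⁵ = 63.83 ÷ 18.73874 ≈ 3.406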